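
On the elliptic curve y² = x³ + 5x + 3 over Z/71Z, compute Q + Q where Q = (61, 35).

(35, 58)

tangent at (61, 35): λ = (3·61² + 5)/(2·35) ≡ 21/70. 70⁻¹ ≡ 70 (mod 71), so λ ≡ 21·70 ≡ 50.
  x = λ² - 61 - 61 = 2500 - 122 ≡ 35; y = λ·(61 - 35) - 35 ≡ 58. → (35, 58)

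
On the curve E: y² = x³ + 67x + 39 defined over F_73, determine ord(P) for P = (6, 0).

2P: (6, 0) + (6, 0): same x and y₁ ≡ -y₂, so the sum is ∞.
2P = ∞, so the order is 2.

2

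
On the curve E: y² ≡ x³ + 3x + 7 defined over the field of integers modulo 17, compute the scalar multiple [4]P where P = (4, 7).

(8, 4)

Double-and-add on 4 = (100)₂. Start with P = (4, 7) for the leading 1-bit.
double: tangent at (4, 7): λ = (3·4² + 3)/(2·7) ≡ 0/14. 14⁻¹ ≡ 11 (mod 17), so λ ≡ 0·11 ≡ 0.
  x = λ² - 4 - 4 = 0 - 8 ≡ 9; y = λ·(4 - 9) - 7 ≡ 10. → (9, 10)
double: tangent at (9, 10): λ = (3·9² + 3)/(2·10) ≡ 8/3. 3⁻¹ ≡ 6 (mod 17), so λ ≡ 8·6 ≡ 14.
  x = λ² - 9 - 9 = 196 - 18 ≡ 8; y = λ·(9 - 8) - 10 ≡ 4. → (8, 4)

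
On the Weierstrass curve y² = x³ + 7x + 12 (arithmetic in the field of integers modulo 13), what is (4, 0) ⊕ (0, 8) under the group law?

(4, 0) + (0, 8). λ = (8 - 0)/(0 - 4) ≡ 8/9 mod 13. 9⁻¹ ≡ 3 (mod 13) since 9·3 = 27 ≡ 1, so λ ≡ 11.
  x = λ² - 4 - 0 = 121 - 4 ≡ 0; y = λ·(4 - 0) - 0 ≡ 5. → (0, 5)

(0, 5)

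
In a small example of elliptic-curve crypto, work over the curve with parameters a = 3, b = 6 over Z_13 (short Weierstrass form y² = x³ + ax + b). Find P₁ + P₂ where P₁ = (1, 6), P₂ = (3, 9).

(8, 3)

(1, 6) + (3, 9). λ = (9 - 6)/(3 - 1) ≡ 3/2 mod 13. 2⁻¹ ≡ 7 (mod 13), so λ ≡ 8.
  x = λ² - 1 - 3 = 64 - 4 ≡ 8; y = λ·(1 - 8) - 6 ≡ 3. → (8, 3)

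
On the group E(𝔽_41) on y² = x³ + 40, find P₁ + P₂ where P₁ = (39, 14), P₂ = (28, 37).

(39, 14) + (28, 37). λ = (37 - 14)/(28 - 39) ≡ 23/30 mod 41. 30⁻¹ ≡ 26 (mod 41), so λ ≡ 24.
  x = λ² - 39 - 28 = 576 - 67 ≡ 17; y = λ·(39 - 17) - 14 ≡ 22. → (17, 22)

(17, 22)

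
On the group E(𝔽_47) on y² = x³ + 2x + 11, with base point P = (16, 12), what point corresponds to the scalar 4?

(26, 25)

Repeated addition: build up to 4P.
2P: tangent at (16, 12): λ = (3·16² + 2)/(2·12) ≡ 18/24. 24⁻¹ ≡ 2 (mod 47) since 24·2 = 48 ≡ 1, so λ ≡ 18·2 ≡ 36.
  x = λ² - 16 - 16 = 1296 - 32 ≡ 42; y = λ·(16 - 42) - 12 ≡ 39. → (42, 39)
3P: (42, 39) + (16, 12). λ = (12 - 39)/(16 - 42) ≡ 20/21 mod 47. 21⁻¹ ≡ 9 (mod 47), so λ ≡ 39.
  x = λ² - 42 - 16 = 1521 - 58 ≡ 6; y = λ·(42 - 6) - 39 ≡ 2. → (6, 2)
4P: (6, 2) + (16, 12). λ = (12 - 2)/(16 - 6) ≡ 10/10 mod 47. 10⁻¹ ≡ 33 (mod 47) since 10·33 = 330 ≡ 1, so λ ≡ 1.
  x = λ² - 6 - 16 = 1 - 22 ≡ 26; y = λ·(6 - 26) - 2 ≡ 25. → (26, 25)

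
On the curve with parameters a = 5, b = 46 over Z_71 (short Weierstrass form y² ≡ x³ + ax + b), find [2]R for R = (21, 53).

tangent at (21, 53): λ = (3·21² + 5)/(2·53) ≡ 50/35. 35⁻¹ ≡ 69 (mod 71) since 35·69 = 2415 ≡ 1, so λ ≡ 50·69 ≡ 42.
  x = λ² - 21 - 21 = 1764 - 42 ≡ 18; y = λ·(21 - 18) - 53 ≡ 2. → (18, 2)

(18, 2)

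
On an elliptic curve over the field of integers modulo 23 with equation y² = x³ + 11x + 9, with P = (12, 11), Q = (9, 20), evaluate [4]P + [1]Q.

First 4P:
Repeated addition: build up to 4P.
2P: tangent at (12, 11): λ = (3·12² + 11)/(2·11) ≡ 6/22. 22⁻¹ ≡ 22 (mod 23), so λ ≡ 6·22 ≡ 17.
  x = λ² - 12 - 12 = 289 - 24 ≡ 12; y = λ·(12 - 12) - 11 ≡ 12. → (12, 12)
3P: (12, 12) + (12, 11): same x and y₁ ≡ -y₂, so the sum is O.
4P: O + (12, 11) = (12, 11) (identity).
4P = (12, 11).
Finally 4P + Q:
(12, 11) + (9, 20). λ = (20 - 11)/(9 - 12) ≡ 9/20 mod 23. 20⁻¹ ≡ 15 (mod 23), so λ ≡ 20.
  x = λ² - 12 - 9 = 400 - 21 ≡ 11; y = λ·(12 - 11) - 11 ≡ 9. → (11, 9)

(11, 9)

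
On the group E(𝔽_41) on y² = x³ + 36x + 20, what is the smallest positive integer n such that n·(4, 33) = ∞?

12

2P: tangent at (4, 33): λ = (3·4² + 36)/(2·33) ≡ 2/25. 25⁻¹ ≡ 23 (mod 41) since 25·23 = 575 ≡ 1, so λ ≡ 2·23 ≡ 5.
  x = λ² - 4 - 4 = 25 - 8 ≡ 17; y = λ·(4 - 17) - 33 ≡ 25. → (17, 25)
3P: (17, 25) + (4, 33). λ = (33 - 25)/(4 - 17) ≡ 8/28 mod 41. 28⁻¹ ≡ 22 (mod 41), so λ ≡ 12.
  x = λ² - 17 - 4 = 144 - 21 ≡ 0; y = λ·(17 - 0) - 25 ≡ 15. → (0, 15)
4P: (0, 15) + (4, 33). λ = (33 - 15)/(4 - 0) ≡ 18/4 mod 41. 4⁻¹ ≡ 31 (mod 41) since 4·31 = 124 ≡ 1, so λ ≡ 25.
  x = λ² - 0 - 4 = 625 - 4 ≡ 6; y = λ·(0 - 6) - 15 ≡ 40. → (6, 40)
5P: (6, 40) + (4, 33). λ = (33 - 40)/(4 - 6) ≡ 34/39 mod 41. 39⁻¹ ≡ 20 (mod 41) since 39·20 = 780 ≡ 1, so λ ≡ 24.
  x = λ² - 6 - 4 = 576 - 10 ≡ 33; y = λ·(6 - 33) - 40 ≡ 9. → (33, 9)
6P: (33, 9) + (4, 33). λ = (33 - 9)/(4 - 33) ≡ 24/12 mod 41. 12⁻¹ ≡ 24 (mod 41), so λ ≡ 2.
  x = λ² - 33 - 4 = 4 - 37 ≡ 8; y = λ·(33 - 8) - 9 ≡ 0. → (8, 0)
7P: (8, 0) + (4, 33). λ = (33 - 0)/(4 - 8) ≡ 33/37 mod 41. 37⁻¹ ≡ 10 (mod 41) since 37·10 = 370 ≡ 1, so λ ≡ 2.
  x = λ² - 8 - 4 = 4 - 12 ≡ 33; y = λ·(8 - 33) - 0 ≡ 32. → (33, 32)
8P: (33, 32) + (4, 33). λ = (33 - 32)/(4 - 33) ≡ 1/12 mod 41. 12⁻¹ ≡ 24 (mod 41), so λ ≡ 24.
  x = λ² - 33 - 4 = 576 - 37 ≡ 6; y = λ·(33 - 6) - 32 ≡ 1. → (6, 1)
9P: (6, 1) + (4, 33). λ = (33 - 1)/(4 - 6) ≡ 32/39 mod 41. 39⁻¹ ≡ 20 (mod 41) since 39·20 = 780 ≡ 1, so λ ≡ 25.
  x = λ² - 6 - 4 = 625 - 10 ≡ 0; y = λ·(6 - 0) - 1 ≡ 26. → (0, 26)
10P: (0, 26) + (4, 33). λ = (33 - 26)/(4 - 0) ≡ 7/4 mod 41. 4⁻¹ ≡ 31 (mod 41) since 4·31 = 124 ≡ 1, so λ ≡ 12.
  x = λ² - 0 - 4 = 144 - 4 ≡ 17; y = λ·(0 - 17) - 26 ≡ 16. → (17, 16)
11P: (17, 16) + (4, 33). λ = (33 - 16)/(4 - 17) ≡ 17/28 mod 41. 28⁻¹ ≡ 22 (mod 41), so λ ≡ 5.
  x = λ² - 17 - 4 = 25 - 21 ≡ 4; y = λ·(17 - 4) - 16 ≡ 8. → (4, 8)
12P: (4, 8) + (4, 33): same x and y₁ ≡ -y₂, so the sum is ∞.
12P = ∞, so the order is 12.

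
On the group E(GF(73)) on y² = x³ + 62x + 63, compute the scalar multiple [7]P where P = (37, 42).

(15, 34)

Repeated addition: build up to 7P.
2P: tangent at (37, 42): λ = (3·37² + 62)/(2·42) ≡ 8/11. 11⁻¹ ≡ 20 (mod 73) since 11·20 = 220 ≡ 1, so λ ≡ 8·20 ≡ 14.
  x = λ² - 37 - 37 = 196 - 74 ≡ 49; y = λ·(37 - 49) - 42 ≡ 9. → (49, 9)
3P: (49, 9) + (37, 42). λ = (42 - 9)/(37 - 49) ≡ 33/61 mod 73. 61⁻¹ ≡ 6 (mod 73) since 61·6 = 366 ≡ 1, so λ ≡ 52.
  x = λ² - 49 - 37 = 2704 - 86 ≡ 63; y = λ·(49 - 63) - 9 ≡ 66. → (63, 66)
4P: (63, 66) + (37, 42). λ = (42 - 66)/(37 - 63) ≡ 49/47 mod 73. 47⁻¹ ≡ 14 (mod 73), so λ ≡ 29.
  x = λ² - 63 - 37 = 841 - 100 ≡ 11; y = λ·(63 - 11) - 66 ≡ 55. → (11, 55)
5P: (11, 55) + (37, 42). λ = (42 - 55)/(37 - 11) ≡ 60/26 mod 73. 26⁻¹ ≡ 59 (mod 73) since 26·59 = 1534 ≡ 1, so λ ≡ 36.
  x = λ² - 11 - 37 = 1296 - 48 ≡ 7; y = λ·(11 - 7) - 55 ≡ 16. → (7, 16)
6P: (7, 16) + (37, 42). λ = (42 - 16)/(37 - 7) ≡ 26/30 mod 73. 30⁻¹ ≡ 56 (mod 73), so λ ≡ 69.
  x = λ² - 7 - 37 = 4761 - 44 ≡ 45; y = λ·(7 - 45) - 16 ≡ 63. → (45, 63)
7P: (45, 63) + (37, 42). λ = (42 - 63)/(37 - 45) ≡ 52/65 mod 73. 65⁻¹ ≡ 9 (mod 73) since 65·9 = 585 ≡ 1, so λ ≡ 30.
  x = λ² - 45 - 37 = 900 - 82 ≡ 15; y = λ·(45 - 15) - 63 ≡ 34. → (15, 34)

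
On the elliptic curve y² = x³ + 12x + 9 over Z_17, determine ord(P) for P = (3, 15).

2P: tangent at (3, 15): λ = (3·3² + 12)/(2·15) ≡ 5/13. 13⁻¹ ≡ 4 (mod 17), so λ ≡ 5·4 ≡ 3.
  x = λ² - 3 - 3 = 9 - 6 ≡ 3; y = λ·(3 - 3) - 15 ≡ 2. → (3, 2)
3P: (3, 2) + (3, 15): same x and y₁ ≡ -y₂, so the sum is the point at infinity.
3P = the point at infinity, so the order is 3.

3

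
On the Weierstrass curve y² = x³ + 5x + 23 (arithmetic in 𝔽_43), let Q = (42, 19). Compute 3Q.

(34, 25)

Repeated addition: build up to 3Q.
2Q: tangent at (42, 19): λ = (3·42² + 5)/(2·19) ≡ 8/38. 38⁻¹ ≡ 17 (mod 43) since 38·17 = 646 ≡ 1, so λ ≡ 8·17 ≡ 7.
  x = λ² - 42 - 42 = 49 - 84 ≡ 8; y = λ·(42 - 8) - 19 ≡ 4. → (8, 4)
3Q: (8, 4) + (42, 19). λ = (19 - 4)/(42 - 8) ≡ 15/34 mod 43. 34⁻¹ ≡ 19 (mod 43) since 34·19 = 646 ≡ 1, so λ ≡ 27.
  x = λ² - 8 - 42 = 729 - 50 ≡ 34; y = λ·(8 - 34) - 4 ≡ 25. → (34, 25)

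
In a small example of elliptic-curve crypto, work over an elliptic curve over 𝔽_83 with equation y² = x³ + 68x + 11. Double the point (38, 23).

(5, 12)

tangent at (38, 23): λ = (3·38² + 68)/(2·23) ≡ 1/46. 46⁻¹ ≡ 74 (mod 83) since 46·74 = 3404 ≡ 1, so λ ≡ 1·74 ≡ 74.
  x = λ² - 38 - 38 = 5476 - 76 ≡ 5; y = λ·(38 - 5) - 23 ≡ 12. → (5, 12)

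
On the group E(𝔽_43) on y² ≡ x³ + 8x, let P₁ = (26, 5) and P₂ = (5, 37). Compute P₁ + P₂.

(23, 15)

(26, 5) + (5, 37). λ = (37 - 5)/(5 - 26) ≡ 32/22 mod 43. 22⁻¹ ≡ 2 (mod 43) since 22·2 = 44 ≡ 1, so λ ≡ 21.
  x = λ² - 26 - 5 = 441 - 31 ≡ 23; y = λ·(26 - 23) - 5 ≡ 15. → (23, 15)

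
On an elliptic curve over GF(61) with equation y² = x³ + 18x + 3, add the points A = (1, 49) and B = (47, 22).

(26, 28)

(1, 49) + (47, 22). λ = (22 - 49)/(47 - 1) ≡ 34/46 mod 61. 46⁻¹ ≡ 4 (mod 61) since 46·4 = 184 ≡ 1, so λ ≡ 14.
  x = λ² - 1 - 47 = 196 - 48 ≡ 26; y = λ·(1 - 26) - 49 ≡ 28. → (26, 28)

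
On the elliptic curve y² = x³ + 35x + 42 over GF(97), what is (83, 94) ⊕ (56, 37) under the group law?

(83, 94) + (56, 37). λ = (37 - 94)/(56 - 83) ≡ 40/70 mod 97. 70⁻¹ ≡ 79 (mod 97) since 70·79 = 5530 ≡ 1, so λ ≡ 56.
  x = λ² - 83 - 56 = 3136 - 139 ≡ 87; y = λ·(83 - 87) - 94 ≡ 70. → (87, 70)

(87, 70)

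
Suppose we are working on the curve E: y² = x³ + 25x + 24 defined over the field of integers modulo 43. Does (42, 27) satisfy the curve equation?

yes

y² = 27² ≡ 41; x³ + 25x + 24 = 75162 ≡ 41 (mod 43). 41 = 41.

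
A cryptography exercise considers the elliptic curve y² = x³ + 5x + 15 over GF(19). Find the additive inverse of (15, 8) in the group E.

-(15, 8) = (15, -8 mod 19) = (15, 11).

(15, 11)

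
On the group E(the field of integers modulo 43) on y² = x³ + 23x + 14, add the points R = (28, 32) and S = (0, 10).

(29, 1)

(28, 32) + (0, 10). λ = (10 - 32)/(0 - 28) ≡ 21/15 mod 43. 15⁻¹ ≡ 23 (mod 43), so λ ≡ 10.
  x = λ² - 28 - 0 = 100 - 28 ≡ 29; y = λ·(28 - 29) - 32 ≡ 1. → (29, 1)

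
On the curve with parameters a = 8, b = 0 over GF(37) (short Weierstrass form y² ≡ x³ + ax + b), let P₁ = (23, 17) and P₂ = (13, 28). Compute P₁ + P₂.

(23, 17) + (13, 28). λ = (28 - 17)/(13 - 23) ≡ 11/27 mod 37. 27⁻¹ ≡ 11 (mod 37), so λ ≡ 10.
  x = λ² - 23 - 13 = 100 - 36 ≡ 27; y = λ·(23 - 27) - 17 ≡ 17. → (27, 17)

(27, 17)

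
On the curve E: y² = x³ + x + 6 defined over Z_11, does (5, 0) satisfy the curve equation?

y² = 0² ≡ 0; x³ + 1x + 6 = 136 ≡ 4 (mod 11). 0 ≠ 4.

no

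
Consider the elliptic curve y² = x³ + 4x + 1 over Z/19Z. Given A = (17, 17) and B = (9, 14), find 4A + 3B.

(9, 5)

First 4A:
Double-and-add on 4 = (100)₂. Start with A = (17, 17) for the leading 1-bit.
double: tangent at (17, 17): λ = (3·17² + 4)/(2·17) ≡ 16/15. 15⁻¹ ≡ 14 (mod 19), so λ ≡ 16·14 ≡ 15.
  x = λ² - 17 - 17 = 225 - 34 ≡ 1; y = λ·(17 - 1) - 17 ≡ 14. → (1, 14)
double: tangent at (1, 14): λ = (3·1² + 4)/(2·14) ≡ 7/9. 9⁻¹ ≡ 17 (mod 19), so λ ≡ 7·17 ≡ 5.
  x = λ² - 1 - 1 = 25 - 2 ≡ 4; y = λ·(1 - 4) - 14 ≡ 9. → (4, 9)
4A = (4, 9).
Next 3B:
Repeated addition: build up to 3B.
2B: tangent at (9, 14): λ = (3·9² + 4)/(2·14) ≡ 0/9. 9⁻¹ ≡ 17 (mod 19) since 9·17 = 153 ≡ 1, so λ ≡ 0·17 ≡ 0.
  x = λ² - 9 - 9 = 0 - 18 ≡ 1; y = λ·(9 - 1) - 14 ≡ 5. → (1, 5)
3B: (1, 5) + (9, 14). λ = (14 - 5)/(9 - 1) ≡ 9/8 mod 19. 8⁻¹ ≡ 12 (mod 19), so λ ≡ 13.
  x = λ² - 1 - 9 = 169 - 10 ≡ 7; y = λ·(1 - 7) - 5 ≡ 12. → (7, 12)
3B = (7, 12).
Finally 4A + 3B:
(4, 9) + (7, 12). λ = (12 - 9)/(7 - 4) ≡ 3/3 mod 19. 3⁻¹ ≡ 13 (mod 19), so λ ≡ 1.
  x = λ² - 4 - 7 = 1 - 11 ≡ 9; y = λ·(4 - 9) - 9 ≡ 5. → (9, 5)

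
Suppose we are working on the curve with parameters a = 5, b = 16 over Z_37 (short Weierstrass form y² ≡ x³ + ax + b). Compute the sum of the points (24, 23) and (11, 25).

(24, 23) + (11, 25). λ = (25 - 23)/(11 - 24) ≡ 2/24 mod 37. 24⁻¹ ≡ 17 (mod 37) since 24·17 = 408 ≡ 1, so λ ≡ 34.
  x = λ² - 24 - 11 = 1156 - 35 ≡ 11; y = λ·(24 - 11) - 23 ≡ 12. → (11, 12)

(11, 12)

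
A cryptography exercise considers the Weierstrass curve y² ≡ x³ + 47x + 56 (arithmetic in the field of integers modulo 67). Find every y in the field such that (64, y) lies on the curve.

25, 42

x³ + 47x + 56 = 265208 ≡ 22 (mod 67).
Square roots of 22 mod 67: 25 and 42 (since 25² = 625 ≡ 22).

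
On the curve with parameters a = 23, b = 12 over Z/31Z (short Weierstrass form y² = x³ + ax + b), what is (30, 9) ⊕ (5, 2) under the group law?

(30, 9) + (5, 2). λ = (2 - 9)/(5 - 30) ≡ 24/6 mod 31. 6⁻¹ ≡ 26 (mod 31), so λ ≡ 4.
  x = λ² - 30 - 5 = 16 - 35 ≡ 12; y = λ·(30 - 12) - 9 ≡ 1. → (12, 1)

(12, 1)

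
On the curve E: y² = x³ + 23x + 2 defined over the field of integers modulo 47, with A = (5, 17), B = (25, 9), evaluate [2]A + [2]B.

First 2A:
Repeated addition: build up to 2A.
2A: tangent at (5, 17): λ = (3·5² + 23)/(2·17) ≡ 4/34. 34⁻¹ ≡ 18 (mod 47), so λ ≡ 4·18 ≡ 25.
  x = λ² - 5 - 5 = 625 - 10 ≡ 4; y = λ·(5 - 4) - 17 ≡ 8. → (4, 8)
2A = (4, 8).
Next 2B:
Repeated addition: build up to 2B.
2B: tangent at (25, 9): λ = (3·25² + 23)/(2·9) ≡ 18/18. 18⁻¹ ≡ 34 (mod 47), so λ ≡ 18·34 ≡ 1.
  x = λ² - 25 - 25 = 1 - 50 ≡ 45; y = λ·(25 - 45) - 9 ≡ 18. → (45, 18)
2B = (45, 18).
Finally 2A + 2B:
(4, 8) + (45, 18). λ = (18 - 8)/(45 - 4) ≡ 10/41 mod 47. 41⁻¹ ≡ 39 (mod 47) since 41·39 = 1599 ≡ 1, so λ ≡ 14.
  x = λ² - 4 - 45 = 196 - 49 ≡ 6; y = λ·(4 - 6) - 8 ≡ 11. → (6, 11)

(6, 11)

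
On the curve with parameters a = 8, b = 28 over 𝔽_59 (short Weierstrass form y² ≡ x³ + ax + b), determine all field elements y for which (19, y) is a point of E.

x³ + 8x + 28 = 7039 ≡ 18 (mod 59).
18 is a non-residue mod 59; no y exists.

none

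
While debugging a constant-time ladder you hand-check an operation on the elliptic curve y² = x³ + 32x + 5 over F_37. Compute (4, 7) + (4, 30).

O

The two points share x = 4 and their y-coordinates satisfy 7 + 30 ≡ 0 (mod 37), so they are inverses. Their sum is ∞.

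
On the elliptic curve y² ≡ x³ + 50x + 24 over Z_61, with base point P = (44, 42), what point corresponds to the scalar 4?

(52, 2)

Double-and-add on 4 = (100)₂. Start with P = (44, 42) for the leading 1-bit.
double: tangent at (44, 42): λ = (3·44² + 50)/(2·42) ≡ 2/23. 23⁻¹ ≡ 8 (mod 61) since 23·8 = 184 ≡ 1, so λ ≡ 2·8 ≡ 16.
  x = λ² - 44 - 44 = 256 - 88 ≡ 46; y = λ·(44 - 46) - 42 ≡ 48. → (46, 48)
double: tangent at (46, 48): λ = (3·46² + 50)/(2·48) ≡ 54/35. 35⁻¹ ≡ 7 (mod 61), so λ ≡ 54·7 ≡ 12.
  x = λ² - 46 - 46 = 144 - 92 ≡ 52; y = λ·(46 - 52) - 48 ≡ 2. → (52, 2)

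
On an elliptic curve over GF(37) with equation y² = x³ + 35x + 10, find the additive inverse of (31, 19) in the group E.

(31, 18)

-(31, 19) = (31, -19 mod 37) = (31, 18).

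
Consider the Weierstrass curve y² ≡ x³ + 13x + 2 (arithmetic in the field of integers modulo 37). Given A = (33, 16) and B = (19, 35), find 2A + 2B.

(2, 31)

First 2A:
Repeated addition: build up to 2A.
2A: tangent at (33, 16): λ = (3·33² + 13)/(2·16) ≡ 24/32. 32⁻¹ ≡ 22 (mod 37) since 32·22 = 704 ≡ 1, so λ ≡ 24·22 ≡ 10.
  x = λ² - 33 - 33 = 100 - 66 ≡ 34; y = λ·(33 - 34) - 16 ≡ 11. → (34, 11)
2A = (34, 11).
Next 2B:
Repeated addition: build up to 2B.
2B: tangent at (19, 35): λ = (3·19² + 13)/(2·35) ≡ 23/33. 33⁻¹ ≡ 9 (mod 37), so λ ≡ 23·9 ≡ 22.
  x = λ² - 19 - 19 = 484 - 38 ≡ 2; y = λ·(19 - 2) - 35 ≡ 6. → (2, 6)
2B = (2, 6).
Finally 2A + 2B:
(34, 11) + (2, 6). λ = (6 - 11)/(2 - 34) ≡ 32/5 mod 37. 5⁻¹ ≡ 15 (mod 37), so λ ≡ 36.
  x = λ² - 34 - 2 = 1296 - 36 ≡ 2; y = λ·(34 - 2) - 11 ≡ 31. → (2, 31)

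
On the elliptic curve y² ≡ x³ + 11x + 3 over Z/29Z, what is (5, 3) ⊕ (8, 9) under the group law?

(20, 25)

(5, 3) + (8, 9). λ = (9 - 3)/(8 - 5) ≡ 6/3 mod 29. 3⁻¹ ≡ 10 (mod 29) since 3·10 = 30 ≡ 1, so λ ≡ 2.
  x = λ² - 5 - 8 = 4 - 13 ≡ 20; y = λ·(5 - 20) - 3 ≡ 25. → (20, 25)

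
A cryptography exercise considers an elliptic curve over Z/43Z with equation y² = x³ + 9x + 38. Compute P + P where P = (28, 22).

tangent at (28, 22): λ = (3·28² + 9)/(2·22) ≡ 39/1. 1⁻¹ ≡ 1 (mod 43), so λ ≡ 39·1 ≡ 39.
  x = λ² - 28 - 28 = 1521 - 56 ≡ 3; y = λ·(28 - 3) - 22 ≡ 7. → (3, 7)

(3, 7)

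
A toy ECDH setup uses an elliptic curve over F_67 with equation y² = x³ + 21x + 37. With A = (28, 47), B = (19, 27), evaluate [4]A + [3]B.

First 4A:
Double-and-add on 4 = (100)₂. Start with A = (28, 47) for the leading 1-bit.
double: tangent at (28, 47): λ = (3·28² + 21)/(2·47) ≡ 28/27. 27⁻¹ ≡ 5 (mod 67), so λ ≡ 28·5 ≡ 6.
  x = λ² - 28 - 28 = 36 - 56 ≡ 47; y = λ·(28 - 47) - 47 ≡ 40. → (47, 40)
double: tangent at (47, 40): λ = (3·47² + 21)/(2·40) ≡ 15/13. 13⁻¹ ≡ 31 (mod 67) since 13·31 = 403 ≡ 1, so λ ≡ 15·31 ≡ 63.
  x = λ² - 47 - 47 = 3969 - 94 ≡ 56; y = λ·(47 - 56) - 40 ≡ 63. → (56, 63)
4A = (56, 63).
Next 3B:
Repeated addition: build up to 3B.
2B: tangent at (19, 27): λ = (3·19² + 21)/(2·27) ≡ 32/54. 54⁻¹ ≡ 36 (mod 67) since 54·36 = 1944 ≡ 1, so λ ≡ 32·36 ≡ 13.
  x = λ² - 19 - 19 = 169 - 38 ≡ 64; y = λ·(19 - 64) - 27 ≡ 58. → (64, 58)
3B: (64, 58) + (19, 27). λ = (27 - 58)/(19 - 64) ≡ 36/22 mod 67. 22⁻¹ ≡ 64 (mod 67), so λ ≡ 26.
  x = λ² - 64 - 19 = 676 - 83 ≡ 57; y = λ·(64 - 57) - 58 ≡ 57. → (57, 57)
3B = (57, 57).
Finally 4A + 3B:
(56, 63) + (57, 57). λ = (57 - 63)/(57 - 56) ≡ 61/1 mod 67. 1⁻¹ ≡ 1 (mod 67), so λ ≡ 61.
  x = λ² - 56 - 57 = 3721 - 113 ≡ 57; y = λ·(56 - 57) - 63 ≡ 10. → (57, 10)

(57, 10)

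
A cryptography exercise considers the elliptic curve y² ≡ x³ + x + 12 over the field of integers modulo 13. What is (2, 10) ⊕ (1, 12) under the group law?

(2, 10) + (1, 12). λ = (12 - 10)/(1 - 2) ≡ 2/12 mod 13. 12⁻¹ ≡ 12 (mod 13), so λ ≡ 11.
  x = λ² - 2 - 1 = 121 - 3 ≡ 1; y = λ·(2 - 1) - 10 ≡ 1. → (1, 1)

(1, 1)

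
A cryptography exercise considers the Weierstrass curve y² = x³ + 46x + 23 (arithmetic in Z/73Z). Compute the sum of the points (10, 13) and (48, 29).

(72, 7)

(10, 13) + (48, 29). λ = (29 - 13)/(48 - 10) ≡ 16/38 mod 73. 38⁻¹ ≡ 25 (mod 73), so λ ≡ 35.
  x = λ² - 10 - 48 = 1225 - 58 ≡ 72; y = λ·(10 - 72) - 13 ≡ 7. → (72, 7)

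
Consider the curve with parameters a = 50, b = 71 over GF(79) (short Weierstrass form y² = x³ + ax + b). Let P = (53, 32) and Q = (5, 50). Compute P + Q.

(53, 32) + (5, 50). λ = (50 - 32)/(5 - 53) ≡ 18/31 mod 79. 31⁻¹ ≡ 51 (mod 79), so λ ≡ 49.
  x = λ² - 53 - 5 = 2401 - 58 ≡ 52; y = λ·(53 - 52) - 32 ≡ 17. → (52, 17)

(52, 17)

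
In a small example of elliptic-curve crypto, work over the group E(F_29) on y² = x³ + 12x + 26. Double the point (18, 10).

tangent at (18, 10): λ = (3·18² + 12)/(2·10) ≡ 27/20. 20⁻¹ ≡ 16 (mod 29), so λ ≡ 27·16 ≡ 26.
  x = λ² - 18 - 18 = 676 - 36 ≡ 2; y = λ·(18 - 2) - 10 ≡ 0. → (2, 0)

(2, 0)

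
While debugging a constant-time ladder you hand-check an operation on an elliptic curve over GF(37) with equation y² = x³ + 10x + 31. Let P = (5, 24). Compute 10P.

(10, 24)

Repeated addition: build up to 10P.
2P: tangent at (5, 24): λ = (3·5² + 10)/(2·24) ≡ 11/11. 11⁻¹ ≡ 27 (mod 37), so λ ≡ 11·27 ≡ 1.
  x = λ² - 5 - 5 = 1 - 10 ≡ 28; y = λ·(5 - 28) - 24 ≡ 27. → (28, 27)
3P: (28, 27) + (5, 24). λ = (24 - 27)/(5 - 28) ≡ 34/14 mod 37. 14⁻¹ ≡ 8 (mod 37), so λ ≡ 13.
  x = λ² - 28 - 5 = 169 - 33 ≡ 25; y = λ·(28 - 25) - 27 ≡ 12. → (25, 12)
4P: (25, 12) + (5, 24). λ = (24 - 12)/(5 - 25) ≡ 12/17 mod 37. 17⁻¹ ≡ 24 (mod 37), so λ ≡ 29.
  x = λ² - 25 - 5 = 841 - 30 ≡ 34; y = λ·(25 - 34) - 12 ≡ 23. → (34, 23)
5P: (34, 23) + (5, 24). λ = (24 - 23)/(5 - 34) ≡ 1/8 mod 37. 8⁻¹ ≡ 14 (mod 37) since 8·14 = 112 ≡ 1, so λ ≡ 14.
  x = λ² - 34 - 5 = 196 - 39 ≡ 9; y = λ·(34 - 9) - 23 ≡ 31. → (9, 31)
6P: (9, 31) + (5, 24). λ = (24 - 31)/(5 - 9) ≡ 30/33 mod 37. 33⁻¹ ≡ 9 (mod 37), so λ ≡ 11.
  x = λ² - 9 - 5 = 121 - 14 ≡ 33; y = λ·(9 - 33) - 31 ≡ 1. → (33, 1)
7P: (33, 1) + (5, 24). λ = (24 - 1)/(5 - 33) ≡ 23/9 mod 37. 9⁻¹ ≡ 33 (mod 37) since 9·33 = 297 ≡ 1, so λ ≡ 19.
  x = λ² - 33 - 5 = 361 - 38 ≡ 27; y = λ·(33 - 27) - 1 ≡ 2. → (27, 2)
8P: (27, 2) + (5, 24). λ = (24 - 2)/(5 - 27) ≡ 22/15 mod 37. 15⁻¹ ≡ 5 (mod 37), so λ ≡ 36.
  x = λ² - 27 - 5 = 1296 - 32 ≡ 6; y = λ·(27 - 6) - 2 ≡ 14. → (6, 14)
9P: (6, 14) + (5, 24). λ = (24 - 14)/(5 - 6) ≡ 10/36 mod 37. 36⁻¹ ≡ 36 (mod 37), so λ ≡ 27.
  x = λ² - 6 - 5 = 729 - 11 ≡ 15; y = λ·(6 - 15) - 14 ≡ 2. → (15, 2)
10P: (15, 2) + (5, 24). λ = (24 - 2)/(5 - 15) ≡ 22/27 mod 37. 27⁻¹ ≡ 11 (mod 37) since 27·11 = 297 ≡ 1, so λ ≡ 20.
  x = λ² - 15 - 5 = 400 - 20 ≡ 10; y = λ·(15 - 10) - 2 ≡ 24. → (10, 24)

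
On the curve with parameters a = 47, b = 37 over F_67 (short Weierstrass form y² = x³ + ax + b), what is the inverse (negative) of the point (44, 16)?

(44, 51)

-(44, 16) = (44, -16 mod 67) = (44, 51).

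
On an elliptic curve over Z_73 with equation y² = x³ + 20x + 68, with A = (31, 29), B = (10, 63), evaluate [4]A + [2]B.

First 4A:
Double-and-add on 4 = (100)₂. Start with A = (31, 29) for the leading 1-bit.
double: tangent at (31, 29): λ = (3·31² + 20)/(2·29) ≡ 56/58. 58⁻¹ ≡ 34 (mod 73) since 58·34 = 1972 ≡ 1, so λ ≡ 56·34 ≡ 6.
  x = λ² - 31 - 31 = 36 - 62 ≡ 47; y = λ·(31 - 47) - 29 ≡ 21. → (47, 21)
double: tangent at (47, 21): λ = (3·47² + 20)/(2·21) ≡ 4/42. 42⁻¹ ≡ 40 (mod 73), so λ ≡ 4·40 ≡ 14.
  x = λ² - 47 - 47 = 196 - 94 ≡ 29; y = λ·(47 - 29) - 21 ≡ 12. → (29, 12)
4A = (29, 12).
Next 2B:
Repeated addition: build up to 2B.
2B: tangent at (10, 63): λ = (3·10² + 20)/(2·63) ≡ 28/53. 53⁻¹ ≡ 62 (mod 73) since 53·62 = 3286 ≡ 1, so λ ≡ 28·62 ≡ 57.
  x = λ² - 10 - 10 = 3249 - 20 ≡ 17; y = λ·(10 - 17) - 63 ≡ 49. → (17, 49)
2B = (17, 49).
Finally 4A + 2B:
(29, 12) + (17, 49). λ = (49 - 12)/(17 - 29) ≡ 37/61 mod 73. 61⁻¹ ≡ 6 (mod 73) since 61·6 = 366 ≡ 1, so λ ≡ 3.
  x = λ² - 29 - 17 = 9 - 46 ≡ 36; y = λ·(29 - 36) - 12 ≡ 40. → (36, 40)

(36, 40)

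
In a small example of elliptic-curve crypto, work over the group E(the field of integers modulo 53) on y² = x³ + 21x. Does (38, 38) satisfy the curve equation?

no

y² = 38² ≡ 13; x³ + 21x + 0 = 55670 ≡ 20 (mod 53). 13 ≠ 20.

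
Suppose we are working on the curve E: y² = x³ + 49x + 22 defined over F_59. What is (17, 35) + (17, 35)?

(11, 57)

tangent at (17, 35): λ = (3·17² + 49)/(2·35) ≡ 31/11. 11⁻¹ ≡ 43 (mod 59), so λ ≡ 31·43 ≡ 35.
  x = λ² - 17 - 17 = 1225 - 34 ≡ 11; y = λ·(17 - 11) - 35 ≡ 57. → (11, 57)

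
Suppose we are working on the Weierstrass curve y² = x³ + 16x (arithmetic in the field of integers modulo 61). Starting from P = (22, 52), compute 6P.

Double-and-add on 6 = (110)₂. Start with P = (22, 52) for the leading 1-bit.
double: tangent at (22, 52): λ = (3·22² + 16)/(2·52) ≡ 4/43. 43⁻¹ ≡ 44 (mod 61) since 43·44 = 1892 ≡ 1, so λ ≡ 4·44 ≡ 54.
  x = λ² - 22 - 22 = 2916 - 44 ≡ 5; y = λ·(22 - 5) - 52 ≡ 12. → (5, 12)
add P: (5, 12) + (22, 52). λ = (52 - 12)/(22 - 5) ≡ 40/17 mod 61. 17⁻¹ ≡ 18 (mod 61), so λ ≡ 49.
  x = λ² - 5 - 22 = 2401 - 27 ≡ 56; y = λ·(5 - 56) - 12 ≡ 51. → (56, 51)
double: tangent at (56, 51): λ = (3·56² + 16)/(2·51) ≡ 30/41. 41⁻¹ ≡ 3 (mod 61), so λ ≡ 30·3 ≡ 29.
  x = λ² - 56 - 56 = 841 - 112 ≡ 58; y = λ·(56 - 58) - 51 ≡ 13. → (58, 13)

(58, 13)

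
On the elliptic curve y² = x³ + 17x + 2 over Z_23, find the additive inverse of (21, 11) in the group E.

(21, 12)

-(21, 11) = (21, -11 mod 23) = (21, 12).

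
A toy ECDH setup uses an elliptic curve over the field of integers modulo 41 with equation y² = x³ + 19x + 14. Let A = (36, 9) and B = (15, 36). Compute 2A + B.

O

First 2A:
Repeated addition: build up to 2A.
2A: tangent at (36, 9): λ = (3·36² + 19)/(2·9) ≡ 12/18. 18⁻¹ ≡ 16 (mod 41), so λ ≡ 12·16 ≡ 28.
  x = λ² - 36 - 36 = 784 - 72 ≡ 15; y = λ·(36 - 15) - 9 ≡ 5. → (15, 5)
2A = (15, 5).
Finally 2A + B:
(15, 5) + (15, 36): same x and y₁ ≡ -y₂, so the sum is 𝒪.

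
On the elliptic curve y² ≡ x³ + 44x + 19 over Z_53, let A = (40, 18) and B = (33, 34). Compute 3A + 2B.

(46, 51)

First 3A:
Repeated addition: build up to 3A.
2A: tangent at (40, 18): λ = (3·40² + 44)/(2·18) ≡ 21/36. 36⁻¹ ≡ 28 (mod 53), so λ ≡ 21·28 ≡ 5.
  x = λ² - 40 - 40 = 25 - 80 ≡ 51; y = λ·(40 - 51) - 18 ≡ 33. → (51, 33)
3A: (51, 33) + (40, 18). λ = (18 - 33)/(40 - 51) ≡ 38/42 mod 53. 42⁻¹ ≡ 24 (mod 53) since 42·24 = 1008 ≡ 1, so λ ≡ 11.
  x = λ² - 51 - 40 = 121 - 91 ≡ 30; y = λ·(51 - 30) - 33 ≡ 39. → (30, 39)
3A = (30, 39).
Next 2B:
Repeated addition: build up to 2B.
2B: tangent at (33, 34): λ = (3·33² + 44)/(2·34) ≡ 25/15. 15⁻¹ ≡ 46 (mod 53) since 15·46 = 690 ≡ 1, so λ ≡ 25·46 ≡ 37.
  x = λ² - 33 - 33 = 1369 - 66 ≡ 31; y = λ·(33 - 31) - 34 ≡ 40. → (31, 40)
2B = (31, 40).
Finally 3A + 2B:
(30, 39) + (31, 40). λ = (40 - 39)/(31 - 30) ≡ 1/1 mod 53. 1⁻¹ ≡ 1 (mod 53), so λ ≡ 1.
  x = λ² - 30 - 31 = 1 - 61 ≡ 46; y = λ·(30 - 46) - 39 ≡ 51. → (46, 51)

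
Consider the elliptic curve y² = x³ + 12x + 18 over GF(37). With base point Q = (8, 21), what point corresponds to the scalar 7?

Repeated addition: build up to 7Q.
2Q: tangent at (8, 21): λ = (3·8² + 12)/(2·21) ≡ 19/5. 5⁻¹ ≡ 15 (mod 37) since 5·15 = 75 ≡ 1, so λ ≡ 19·15 ≡ 26.
  x = λ² - 8 - 8 = 676 - 16 ≡ 31; y = λ·(8 - 31) - 21 ≡ 10. → (31, 10)
3Q: (31, 10) + (8, 21). λ = (21 - 10)/(8 - 31) ≡ 11/14 mod 37. 14⁻¹ ≡ 8 (mod 37), so λ ≡ 14.
  x = λ² - 31 - 8 = 196 - 39 ≡ 9; y = λ·(31 - 9) - 10 ≡ 2. → (9, 2)
4Q: (9, 2) + (8, 21). λ = (21 - 2)/(8 - 9) ≡ 19/36 mod 37. 36⁻¹ ≡ 36 (mod 37) since 36·36 = 1296 ≡ 1, so λ ≡ 18.
  x = λ² - 9 - 8 = 324 - 17 ≡ 11; y = λ·(9 - 11) - 2 ≡ 36. → (11, 36)
5Q: (11, 36) + (8, 21). λ = (21 - 36)/(8 - 11) ≡ 22/34 mod 37. 34⁻¹ ≡ 12 (mod 37), so λ ≡ 5.
  x = λ² - 11 - 8 = 25 - 19 ≡ 6; y = λ·(11 - 6) - 36 ≡ 26. → (6, 26)
6Q: (6, 26) + (8, 21). λ = (21 - 26)/(8 - 6) ≡ 32/2 mod 37. 2⁻¹ ≡ 19 (mod 37), so λ ≡ 16.
  x = λ² - 6 - 8 = 256 - 14 ≡ 20; y = λ·(6 - 20) - 26 ≡ 9. → (20, 9)
7Q: (20, 9) + (8, 21). λ = (21 - 9)/(8 - 20) ≡ 12/25 mod 37. 25⁻¹ ≡ 3 (mod 37) since 25·3 = 75 ≡ 1, so λ ≡ 36.
  x = λ² - 20 - 8 = 1296 - 28 ≡ 10; y = λ·(20 - 10) - 9 ≡ 18. → (10, 18)

(10, 18)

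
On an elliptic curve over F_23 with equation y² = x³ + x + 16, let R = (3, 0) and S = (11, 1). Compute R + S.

(18, 1)

(3, 0) + (11, 1). λ = (1 - 0)/(11 - 3) ≡ 1/8 mod 23. 8⁻¹ ≡ 3 (mod 23) since 8·3 = 24 ≡ 1, so λ ≡ 3.
  x = λ² - 3 - 11 = 9 - 14 ≡ 18; y = λ·(3 - 18) - 0 ≡ 1. → (18, 1)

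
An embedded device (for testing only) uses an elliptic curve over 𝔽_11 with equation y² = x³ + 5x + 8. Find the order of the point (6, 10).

5

2P: tangent at (6, 10): λ = (3·6² + 5)/(2·10) ≡ 3/9. 9⁻¹ ≡ 5 (mod 11), so λ ≡ 3·5 ≡ 4.
  x = λ² - 6 - 6 = 16 - 12 ≡ 4; y = λ·(6 - 4) - 10 ≡ 9. → (4, 9)
3P: (4, 9) + (6, 10). λ = (10 - 9)/(6 - 4) ≡ 1/2 mod 11. 2⁻¹ ≡ 6 (mod 11), so λ ≡ 6.
  x = λ² - 4 - 6 = 36 - 10 ≡ 4; y = λ·(4 - 4) - 9 ≡ 2. → (4, 2)
4P: (4, 2) + (6, 10). λ = (10 - 2)/(6 - 4) ≡ 8/2 mod 11. 2⁻¹ ≡ 6 (mod 11), so λ ≡ 4.
  x = λ² - 4 - 6 = 16 - 10 ≡ 6; y = λ·(4 - 6) - 2 ≡ 1. → (6, 1)
5P: (6, 1) + (6, 10): same x and y₁ ≡ -y₂, so the sum is 𝒪.
5P = 𝒪, so the order is 5.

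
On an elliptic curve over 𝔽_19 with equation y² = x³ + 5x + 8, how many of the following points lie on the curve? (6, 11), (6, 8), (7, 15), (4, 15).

(6, 11): 11² ≡ 7, rhs ≡ 7 → on.
(6, 8): 8² ≡ 7, rhs ≡ 7 → on.
(7, 15): 15² ≡ 16, rhs ≡ 6 → off.
(4, 15): 15² ≡ 16, rhs ≡ 16 → on.

3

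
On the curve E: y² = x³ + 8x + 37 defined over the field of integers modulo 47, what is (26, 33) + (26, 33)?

tangent at (26, 33): λ = (3·26² + 8)/(2·33) ≡ 15/19. 19⁻¹ ≡ 5 (mod 47) since 19·5 = 95 ≡ 1, so λ ≡ 15·5 ≡ 28.
  x = λ² - 26 - 26 = 784 - 52 ≡ 27; y = λ·(26 - 27) - 33 ≡ 33. → (27, 33)

(27, 33)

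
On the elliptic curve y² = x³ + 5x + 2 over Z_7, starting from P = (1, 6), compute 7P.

Repeated addition: build up to 7P.
2P: tangent at (1, 6): λ = (3·1² + 5)/(2·6) ≡ 1/5. 5⁻¹ ≡ 3 (mod 7), so λ ≡ 1·3 ≡ 3.
  x = λ² - 1 - 1 = 9 - 2 ≡ 0; y = λ·(1 - 0) - 6 ≡ 4. → (0, 4)
3P: (0, 4) + (1, 6). λ = (6 - 4)/(1 - 0) ≡ 2/1 mod 7. 1⁻¹ ≡ 1 (mod 7) since 1·1 = 1 ≡ 1, so λ ≡ 2.
  x = λ² - 0 - 1 = 4 - 1 ≡ 3; y = λ·(0 - 3) - 4 ≡ 4. → (3, 4)
4P: (3, 4) + (1, 6). λ = (6 - 4)/(1 - 3) ≡ 2/5 mod 7. 5⁻¹ ≡ 3 (mod 7), so λ ≡ 6.
  x = λ² - 3 - 1 = 36 - 4 ≡ 4; y = λ·(3 - 4) - 4 ≡ 4. → (4, 4)
5P: (4, 4) + (1, 6). λ = (6 - 4)/(1 - 4) ≡ 2/4 mod 7. 4⁻¹ ≡ 2 (mod 7) since 4·2 = 8 ≡ 1, so λ ≡ 4.
  x = λ² - 4 - 1 = 16 - 5 ≡ 4; y = λ·(4 - 4) - 4 ≡ 3. → (4, 3)
6P: (4, 3) + (1, 6). λ = (6 - 3)/(1 - 4) ≡ 3/4 mod 7. 4⁻¹ ≡ 2 (mod 7) since 4·2 = 8 ≡ 1, so λ ≡ 6.
  x = λ² - 4 - 1 = 36 - 5 ≡ 3; y = λ·(4 - 3) - 3 ≡ 3. → (3, 3)
7P: (3, 3) + (1, 6). λ = (6 - 3)/(1 - 3) ≡ 3/5 mod 7. 5⁻¹ ≡ 3 (mod 7) since 5·3 = 15 ≡ 1, so λ ≡ 2.
  x = λ² - 3 - 1 = 4 - 4 ≡ 0; y = λ·(3 - 0) - 3 ≡ 3. → (0, 3)

(0, 3)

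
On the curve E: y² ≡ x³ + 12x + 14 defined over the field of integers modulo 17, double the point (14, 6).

(7, 4)

tangent at (14, 6): λ = (3·14² + 12)/(2·6) ≡ 5/12. 12⁻¹ ≡ 10 (mod 17), so λ ≡ 5·10 ≡ 16.
  x = λ² - 14 - 14 = 256 - 28 ≡ 7; y = λ·(14 - 7) - 6 ≡ 4. → (7, 4)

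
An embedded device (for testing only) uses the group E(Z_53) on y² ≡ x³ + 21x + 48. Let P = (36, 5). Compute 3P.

Repeated addition: build up to 3P.
2P: tangent at (36, 5): λ = (3·36² + 21)/(2·5) ≡ 40/10. 10⁻¹ ≡ 16 (mod 53) since 10·16 = 160 ≡ 1, so λ ≡ 40·16 ≡ 4.
  x = λ² - 36 - 36 = 16 - 72 ≡ 50; y = λ·(36 - 50) - 5 ≡ 45. → (50, 45)
3P: (50, 45) + (36, 5). λ = (5 - 45)/(36 - 50) ≡ 13/39 mod 53. 39⁻¹ ≡ 34 (mod 53), so λ ≡ 18.
  x = λ² - 50 - 36 = 324 - 86 ≡ 26; y = λ·(50 - 26) - 45 ≡ 16. → (26, 16)

(26, 16)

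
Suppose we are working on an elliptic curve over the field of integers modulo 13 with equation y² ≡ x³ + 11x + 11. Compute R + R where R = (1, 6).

tangent at (1, 6): λ = (3·1² + 11)/(2·6) ≡ 1/12. 12⁻¹ ≡ 12 (mod 13), so λ ≡ 1·12 ≡ 12.
  x = λ² - 1 - 1 = 144 - 2 ≡ 12; y = λ·(1 - 12) - 6 ≡ 5. → (12, 5)

(12, 5)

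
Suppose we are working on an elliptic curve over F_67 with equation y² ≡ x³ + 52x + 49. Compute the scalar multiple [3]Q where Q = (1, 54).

Repeated addition: build up to 3Q.
2Q: tangent at (1, 54): λ = (3·1² + 52)/(2·54) ≡ 55/41. 41⁻¹ ≡ 18 (mod 67), so λ ≡ 55·18 ≡ 52.
  x = λ² - 1 - 1 = 2704 - 2 ≡ 22; y = λ·(1 - 22) - 54 ≡ 60. → (22, 60)
3Q: (22, 60) + (1, 54). λ = (54 - 60)/(1 - 22) ≡ 61/46 mod 67. 46⁻¹ ≡ 51 (mod 67), so λ ≡ 29.
  x = λ² - 22 - 1 = 841 - 23 ≡ 14; y = λ·(22 - 14) - 60 ≡ 38. → (14, 38)

(14, 38)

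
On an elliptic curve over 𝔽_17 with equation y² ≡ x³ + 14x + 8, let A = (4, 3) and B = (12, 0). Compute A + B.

(3, 3)

(4, 3) + (12, 0). λ = (0 - 3)/(12 - 4) ≡ 14/8 mod 17. 8⁻¹ ≡ 15 (mod 17), so λ ≡ 6.
  x = λ² - 4 - 12 = 36 - 16 ≡ 3; y = λ·(4 - 3) - 3 ≡ 3. → (3, 3)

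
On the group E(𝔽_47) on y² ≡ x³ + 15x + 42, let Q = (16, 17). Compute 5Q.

(33, 40)

Double-and-add on 5 = (101)₂. Start with Q = (16, 17) for the leading 1-bit.
double: tangent at (16, 17): λ = (3·16² + 15)/(2·17) ≡ 31/34. 34⁻¹ ≡ 18 (mod 47) since 34·18 = 612 ≡ 1, so λ ≡ 31·18 ≡ 41.
  x = λ² - 16 - 16 = 1681 - 32 ≡ 4; y = λ·(16 - 4) - 17 ≡ 5. → (4, 5)
double: tangent at (4, 5): λ = (3·4² + 15)/(2·5) ≡ 16/10. 10⁻¹ ≡ 33 (mod 47), so λ ≡ 16·33 ≡ 11.
  x = λ² - 4 - 4 = 121 - 8 ≡ 19; y = λ·(4 - 19) - 5 ≡ 18. → (19, 18)
add Q: (19, 18) + (16, 17). λ = (17 - 18)/(16 - 19) ≡ 46/44 mod 47. 44⁻¹ ≡ 31 (mod 47) since 44·31 = 1364 ≡ 1, so λ ≡ 16.
  x = λ² - 19 - 16 = 256 - 35 ≡ 33; y = λ·(19 - 33) - 18 ≡ 40. → (33, 40)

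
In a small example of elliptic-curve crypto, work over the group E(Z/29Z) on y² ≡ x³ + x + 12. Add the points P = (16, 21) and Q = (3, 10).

(16, 21) + (3, 10). λ = (10 - 21)/(3 - 16) ≡ 18/16 mod 29. 16⁻¹ ≡ 20 (mod 29) since 16·20 = 320 ≡ 1, so λ ≡ 12.
  x = λ² - 16 - 3 = 144 - 19 ≡ 9; y = λ·(16 - 9) - 21 ≡ 5. → (9, 5)

(9, 5)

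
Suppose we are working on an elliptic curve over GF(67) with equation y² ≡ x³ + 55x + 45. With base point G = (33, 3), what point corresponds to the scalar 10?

(29, 57)

Repeated addition: build up to 10G.
2G: tangent at (33, 3): λ = (3·33² + 55)/(2·3) ≡ 39/6. 6⁻¹ ≡ 56 (mod 67), so λ ≡ 39·56 ≡ 40.
  x = λ² - 33 - 33 = 1600 - 66 ≡ 60; y = λ·(33 - 60) - 3 ≡ 56. → (60, 56)
3G: (60, 56) + (33, 3). λ = (3 - 56)/(33 - 60) ≡ 14/40 mod 67. 40⁻¹ ≡ 62 (mod 67) since 40·62 = 2480 ≡ 1, so λ ≡ 64.
  x = λ² - 60 - 33 = 4096 - 93 ≡ 50; y = λ·(60 - 50) - 56 ≡ 48. → (50, 48)
4G: (50, 48) + (33, 3). λ = (3 - 48)/(33 - 50) ≡ 22/50 mod 67. 50⁻¹ ≡ 63 (mod 67) since 50·63 = 3150 ≡ 1, so λ ≡ 46.
  x = λ² - 50 - 33 = 2116 - 83 ≡ 23; y = λ·(50 - 23) - 48 ≡ 55. → (23, 55)
5G: (23, 55) + (33, 3). λ = (3 - 55)/(33 - 23) ≡ 15/10 mod 67. 10⁻¹ ≡ 47 (mod 67) since 10·47 = 470 ≡ 1, so λ ≡ 35.
  x = λ² - 23 - 33 = 1225 - 56 ≡ 30; y = λ·(23 - 30) - 55 ≡ 35. → (30, 35)
6G: (30, 35) + (33, 3). λ = (3 - 35)/(33 - 30) ≡ 35/3 mod 67. 3⁻¹ ≡ 45 (mod 67), so λ ≡ 34.
  x = λ² - 30 - 33 = 1156 - 63 ≡ 21; y = λ·(30 - 21) - 35 ≡ 3. → (21, 3)
7G: (21, 3) + (33, 3). λ = (3 - 3)/(33 - 21) ≡ 0/12 mod 67. 12⁻¹ ≡ 28 (mod 67), so λ ≡ 0.
  x = λ² - 21 - 33 = 0 - 54 ≡ 13; y = λ·(21 - 13) - 3 ≡ 64. → (13, 64)
8G: (13, 64) + (33, 3). λ = (3 - 64)/(33 - 13) ≡ 6/20 mod 67. 20⁻¹ ≡ 57 (mod 67), so λ ≡ 7.
  x = λ² - 13 - 33 = 49 - 46 ≡ 3; y = λ·(13 - 3) - 64 ≡ 6. → (3, 6)
9G: (3, 6) + (33, 3). λ = (3 - 6)/(33 - 3) ≡ 64/30 mod 67. 30⁻¹ ≡ 38 (mod 67) since 30·38 = 1140 ≡ 1, so λ ≡ 20.
  x = λ² - 3 - 33 = 400 - 36 ≡ 29; y = λ·(3 - 29) - 6 ≡ 10. → (29, 10)
10G: (29, 10) + (33, 3). λ = (3 - 10)/(33 - 29) ≡ 60/4 mod 67. 4⁻¹ ≡ 17 (mod 67), so λ ≡ 15.
  x = λ² - 29 - 33 = 225 - 62 ≡ 29; y = λ·(29 - 29) - 10 ≡ 57. → (29, 57)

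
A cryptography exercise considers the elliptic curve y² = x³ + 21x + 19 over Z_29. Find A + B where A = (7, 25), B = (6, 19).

(7, 25) + (6, 19). λ = (19 - 25)/(6 - 7) ≡ 23/28 mod 29. 28⁻¹ ≡ 28 (mod 29), so λ ≡ 6.
  x = λ² - 7 - 6 = 36 - 13 ≡ 23; y = λ·(7 - 23) - 25 ≡ 24. → (23, 24)

(23, 24)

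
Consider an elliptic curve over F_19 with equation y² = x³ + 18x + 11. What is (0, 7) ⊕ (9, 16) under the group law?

(11, 1)

(0, 7) + (9, 16). λ = (16 - 7)/(9 - 0) ≡ 9/9 mod 19. 9⁻¹ ≡ 17 (mod 19), so λ ≡ 1.
  x = λ² - 0 - 9 = 1 - 9 ≡ 11; y = λ·(0 - 11) - 7 ≡ 1. → (11, 1)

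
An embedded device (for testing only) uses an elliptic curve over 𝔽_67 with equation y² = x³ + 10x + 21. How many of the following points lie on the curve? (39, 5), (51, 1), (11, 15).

(39, 5): 5² ≡ 25, rhs ≡ 33 → off.
(51, 1): 1² ≡ 1, rhs ≡ 53 → off.
(11, 15): 15² ≡ 24, rhs ≡ 55 → off.

0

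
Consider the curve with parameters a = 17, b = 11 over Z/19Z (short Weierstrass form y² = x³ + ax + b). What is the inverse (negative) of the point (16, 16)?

-(16, 16) = (16, -16 mod 19) = (16, 3).

(16, 3)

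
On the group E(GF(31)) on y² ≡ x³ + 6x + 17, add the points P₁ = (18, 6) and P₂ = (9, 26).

(12, 22)

(18, 6) + (9, 26). λ = (26 - 6)/(9 - 18) ≡ 20/22 mod 31. 22⁻¹ ≡ 24 (mod 31) since 22·24 = 528 ≡ 1, so λ ≡ 15.
  x = λ² - 18 - 9 = 225 - 27 ≡ 12; y = λ·(18 - 12) - 6 ≡ 22. → (12, 22)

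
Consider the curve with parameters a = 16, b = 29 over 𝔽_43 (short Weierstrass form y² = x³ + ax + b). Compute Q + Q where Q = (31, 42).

(19, 22)

tangent at (31, 42): λ = (3·31² + 16)/(2·42) ≡ 18/41. 41⁻¹ ≡ 21 (mod 43), so λ ≡ 18·21 ≡ 34.
  x = λ² - 31 - 31 = 1156 - 62 ≡ 19; y = λ·(31 - 19) - 42 ≡ 22. → (19, 22)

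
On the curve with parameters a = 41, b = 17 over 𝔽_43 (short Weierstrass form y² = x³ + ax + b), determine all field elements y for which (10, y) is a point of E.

none

x³ + 41x + 17 = 1427 ≡ 8 (mod 43).
8 is a non-residue mod 43; no y exists.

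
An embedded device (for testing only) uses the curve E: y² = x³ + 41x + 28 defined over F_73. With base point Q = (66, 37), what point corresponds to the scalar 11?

Repeated addition: build up to 11Q.
2Q: tangent at (66, 37): λ = (3·66² + 41)/(2·37) ≡ 42/1. 1⁻¹ ≡ 1 (mod 73), so λ ≡ 42·1 ≡ 42.
  x = λ² - 66 - 66 = 1764 - 132 ≡ 26; y = λ·(66 - 26) - 37 ≡ 37. → (26, 37)
3Q: (26, 37) + (66, 37). λ = (37 - 37)/(66 - 26) ≡ 0/40 mod 73. 40⁻¹ ≡ 42 (mod 73) since 40·42 = 1680 ≡ 1, so λ ≡ 0.
  x = λ² - 26 - 66 = 0 - 92 ≡ 54; y = λ·(26 - 54) - 37 ≡ 36. → (54, 36)
4Q: (54, 36) + (66, 37). λ = (37 - 36)/(66 - 54) ≡ 1/12 mod 73. 12⁻¹ ≡ 67 (mod 73), so λ ≡ 67.
  x = λ² - 54 - 66 = 4489 - 120 ≡ 62; y = λ·(54 - 62) - 36 ≡ 12. → (62, 12)
5Q: (62, 12) + (66, 37). λ = (37 - 12)/(66 - 62) ≡ 25/4 mod 73. 4⁻¹ ≡ 55 (mod 73), so λ ≡ 61.
  x = λ² - 62 - 66 = 3721 - 128 ≡ 16; y = λ·(62 - 16) - 12 ≡ 20. → (16, 20)
6Q: (16, 20) + (66, 37). λ = (37 - 20)/(66 - 16) ≡ 17/50 mod 73. 50⁻¹ ≡ 19 (mod 73), so λ ≡ 31.
  x = λ² - 16 - 66 = 961 - 82 ≡ 3; y = λ·(16 - 3) - 20 ≡ 18. → (3, 18)
7Q: (3, 18) + (66, 37). λ = (37 - 18)/(66 - 3) ≡ 19/63 mod 73. 63⁻¹ ≡ 51 (mod 73) since 63·51 = 3213 ≡ 1, so λ ≡ 20.
  x = λ² - 3 - 66 = 400 - 69 ≡ 39; y = λ·(3 - 39) - 18 ≡ 65. → (39, 65)
8Q: (39, 65) + (66, 37). λ = (37 - 65)/(66 - 39) ≡ 45/27 mod 73. 27⁻¹ ≡ 46 (mod 73) since 27·46 = 1242 ≡ 1, so λ ≡ 26.
  x = λ² - 39 - 66 = 676 - 105 ≡ 60; y = λ·(39 - 60) - 65 ≡ 46. → (60, 46)
9Q: (60, 46) + (66, 37). λ = (37 - 46)/(66 - 60) ≡ 64/6 mod 73. 6⁻¹ ≡ 61 (mod 73), so λ ≡ 35.
  x = λ² - 60 - 66 = 1225 - 126 ≡ 4; y = λ·(60 - 4) - 46 ≡ 16. → (4, 16)
10Q: (4, 16) + (66, 37). λ = (37 - 16)/(66 - 4) ≡ 21/62 mod 73. 62⁻¹ ≡ 53 (mod 73), so λ ≡ 18.
  x = λ² - 4 - 66 = 324 - 70 ≡ 35; y = λ·(4 - 35) - 16 ≡ 10. → (35, 10)
11Q: (35, 10) + (66, 37). λ = (37 - 10)/(66 - 35) ≡ 27/31 mod 73. 31⁻¹ ≡ 33 (mod 73) since 31·33 = 1023 ≡ 1, so λ ≡ 15.
  x = λ² - 35 - 66 = 225 - 101 ≡ 51; y = λ·(35 - 51) - 10 ≡ 42. → (51, 42)

(51, 42)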